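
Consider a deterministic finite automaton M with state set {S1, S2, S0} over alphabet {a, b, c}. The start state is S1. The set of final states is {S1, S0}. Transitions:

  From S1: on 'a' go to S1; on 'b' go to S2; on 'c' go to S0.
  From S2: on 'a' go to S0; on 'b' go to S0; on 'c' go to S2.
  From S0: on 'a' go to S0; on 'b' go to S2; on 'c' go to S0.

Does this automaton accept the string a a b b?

Trace: S1 -a-> S1 -a-> S1 -b-> S2 -b-> S0
End state S0 is accepting.

Yes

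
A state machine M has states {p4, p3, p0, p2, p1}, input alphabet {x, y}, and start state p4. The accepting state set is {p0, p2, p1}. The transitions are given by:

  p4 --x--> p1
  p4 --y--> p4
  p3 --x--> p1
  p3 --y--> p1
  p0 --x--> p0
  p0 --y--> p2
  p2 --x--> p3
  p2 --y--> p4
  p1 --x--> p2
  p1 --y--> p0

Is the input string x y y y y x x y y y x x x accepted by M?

No

start at p4
read 'x': p4 → p1
read 'y': p1 → p0
read 'y': p0 → p2
read 'y': p2 → p4
read 'y': p4 → p4
read 'x': p4 → p1
read 'x': p1 → p2
read 'y': p2 → p4
read 'y': p4 → p4
read 'y': p4 → p4
read 'x': p4 → p1
read 'x': p1 → p2
read 'x': p2 → p3
End state p3 is not accepting.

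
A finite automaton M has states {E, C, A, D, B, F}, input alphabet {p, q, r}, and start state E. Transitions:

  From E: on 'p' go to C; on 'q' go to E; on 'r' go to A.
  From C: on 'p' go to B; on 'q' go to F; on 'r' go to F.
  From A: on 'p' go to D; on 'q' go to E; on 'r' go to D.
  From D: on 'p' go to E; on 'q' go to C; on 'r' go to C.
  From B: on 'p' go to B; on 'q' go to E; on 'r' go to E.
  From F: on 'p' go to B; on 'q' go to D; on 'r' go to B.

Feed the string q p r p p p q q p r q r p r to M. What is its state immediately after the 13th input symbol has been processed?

B

start at E
read 'q': E → E
read 'p': E → C
read 'r': C → F
read 'p': F → B
read 'p': B → B
read 'p': B → B
read 'q': B → E
read 'q': E → E
read 'p': E → C
read 'r': C → F
read 'q': F → D
read 'r': D → C
read 'p': C → B
After 13 symbols: B.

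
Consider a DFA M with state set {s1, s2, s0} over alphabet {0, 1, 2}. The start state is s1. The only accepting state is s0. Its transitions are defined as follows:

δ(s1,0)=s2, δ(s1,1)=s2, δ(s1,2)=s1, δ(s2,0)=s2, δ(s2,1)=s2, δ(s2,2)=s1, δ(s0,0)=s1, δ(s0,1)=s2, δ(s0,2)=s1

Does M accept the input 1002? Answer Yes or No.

No

Trace: s1 -1-> s2 -0-> s2 -0-> s2 -2-> s1
End state s1 is not accepting.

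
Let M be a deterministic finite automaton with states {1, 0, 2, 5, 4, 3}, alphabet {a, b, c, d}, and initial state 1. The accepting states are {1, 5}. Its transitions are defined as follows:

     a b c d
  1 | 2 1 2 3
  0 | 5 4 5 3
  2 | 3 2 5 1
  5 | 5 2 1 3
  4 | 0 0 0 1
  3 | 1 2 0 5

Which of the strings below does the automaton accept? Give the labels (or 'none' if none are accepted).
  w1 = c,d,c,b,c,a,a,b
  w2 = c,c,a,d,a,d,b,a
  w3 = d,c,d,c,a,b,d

w3

w1: 1 → 2 → 1 → 2 → 2 → 5 → 5 → 5 → 2  → end 2, rejected
w2: 1 → 2 → 5 → 5 → 3 → 1 → 3 → 2 → 3  → end 3, rejected
w3: 1 → 3 → 0 → 3 → 0 → 5 → 2 → 1  → end 1, accepted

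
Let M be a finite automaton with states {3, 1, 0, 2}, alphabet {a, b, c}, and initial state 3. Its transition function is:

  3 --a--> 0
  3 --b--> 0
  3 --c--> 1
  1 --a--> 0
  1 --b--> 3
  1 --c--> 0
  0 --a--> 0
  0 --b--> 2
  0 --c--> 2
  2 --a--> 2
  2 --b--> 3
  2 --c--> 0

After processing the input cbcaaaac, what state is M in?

2

3 → 1 → 3 → 1 → 0 → 0 → 0 → 0 → 2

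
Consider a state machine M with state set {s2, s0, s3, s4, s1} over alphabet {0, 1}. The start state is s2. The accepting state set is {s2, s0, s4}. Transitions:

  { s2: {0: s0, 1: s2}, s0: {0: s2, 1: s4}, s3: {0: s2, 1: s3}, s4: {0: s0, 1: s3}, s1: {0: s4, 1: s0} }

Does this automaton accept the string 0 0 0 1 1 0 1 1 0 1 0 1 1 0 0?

Yes

s2 → s0 → s2 → s0 → s4 → s3 → s2 → s2 → s2 → s0 → s4 → s0 → s4 → s3 → s2 → s0
End state s0 is accepting.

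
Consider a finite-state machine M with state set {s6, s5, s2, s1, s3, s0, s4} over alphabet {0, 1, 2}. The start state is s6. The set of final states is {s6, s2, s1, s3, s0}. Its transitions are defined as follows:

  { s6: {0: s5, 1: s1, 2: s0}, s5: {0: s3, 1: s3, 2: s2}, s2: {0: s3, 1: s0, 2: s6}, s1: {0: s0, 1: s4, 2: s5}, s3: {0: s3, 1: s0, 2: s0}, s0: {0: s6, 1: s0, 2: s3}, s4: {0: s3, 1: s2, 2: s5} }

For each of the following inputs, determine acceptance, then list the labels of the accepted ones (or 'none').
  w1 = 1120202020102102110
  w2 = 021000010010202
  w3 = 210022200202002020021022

w1, w2, w3

w1: s6 → s1 → s4 → s5 → s3 → s0 → s6 → s0 → s6 → s0 → s6 → s1 → s0 → s3 → s0 → s6 → s0 → s0 → s0 → s6  → end s6, accepted
w2: s6 → s5 → s2 → s0 → s6 → s5 → s3 → s3 → s0 → s6 → s5 → s3 → s3 → s0 → s6 → s0  → end s0, accepted
w3: s6 → s0 → s0 → s6 → s5 → s2 → s6 → s0 → s6 → s5 → s2 → s3 → s0 → s6 → s5 → s2 → s3 → s0 → s6 → s5 → s2 → s0 → s6 → s0 → s3  → end s3, accepted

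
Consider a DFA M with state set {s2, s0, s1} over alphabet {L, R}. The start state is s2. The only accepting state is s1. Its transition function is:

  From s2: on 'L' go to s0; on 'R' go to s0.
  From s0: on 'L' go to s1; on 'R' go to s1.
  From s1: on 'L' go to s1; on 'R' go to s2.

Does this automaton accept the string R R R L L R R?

No

s2 → s0 → s1 → s2 → s0 → s1 → s2 → s0
End state s0 is not accepting.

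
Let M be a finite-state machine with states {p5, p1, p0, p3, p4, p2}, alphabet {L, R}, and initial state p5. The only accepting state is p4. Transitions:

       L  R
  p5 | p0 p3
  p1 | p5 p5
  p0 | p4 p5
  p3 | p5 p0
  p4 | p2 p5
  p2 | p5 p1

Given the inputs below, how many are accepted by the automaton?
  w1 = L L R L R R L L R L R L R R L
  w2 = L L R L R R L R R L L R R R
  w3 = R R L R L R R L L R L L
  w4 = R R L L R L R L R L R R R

1

w1: p5 → p0 → p4 → p5 → p0 → p5 → p3 → p5 → p0 → p5 → p0 → p5 → p0 → p5 → p3 → p5  → end p5, rejected
w2: p5 → p0 → p4 → p5 → p0 → p5 → p3 → p5 → p3 → p0 → p4 → p2 → p1 → p5 → p3  → end p3, rejected
w3: p5 → p3 → p0 → p4 → p5 → p0 → p5 → p3 → p5 → p0 → p5 → p0 → p4  → end p4, accepted
w4: p5 → p3 → p0 → p4 → p2 → p1 → p5 → p3 → p5 → p3 → p5 → p3 → p0 → p5  → end p5, rejected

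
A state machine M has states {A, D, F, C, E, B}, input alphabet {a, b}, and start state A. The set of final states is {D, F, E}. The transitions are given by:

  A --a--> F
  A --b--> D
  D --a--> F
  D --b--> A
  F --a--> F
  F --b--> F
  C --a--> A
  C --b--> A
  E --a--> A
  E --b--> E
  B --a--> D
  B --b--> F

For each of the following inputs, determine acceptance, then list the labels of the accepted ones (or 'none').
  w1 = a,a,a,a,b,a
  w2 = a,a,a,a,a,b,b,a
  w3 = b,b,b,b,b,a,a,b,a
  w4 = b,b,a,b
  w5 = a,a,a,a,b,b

w1, w2, w3, w4, w5

w1: A → F → F → F → F → F → F  → end F, accepted
w2: A → F → F → F → F → F → F → F → F  → end F, accepted
w3: A → D → A → D → A → D → F → F → F → F  → end F, accepted
w4: A → D → A → F → F  → end F, accepted
w5: A → F → F → F → F → F → F  → end F, accepted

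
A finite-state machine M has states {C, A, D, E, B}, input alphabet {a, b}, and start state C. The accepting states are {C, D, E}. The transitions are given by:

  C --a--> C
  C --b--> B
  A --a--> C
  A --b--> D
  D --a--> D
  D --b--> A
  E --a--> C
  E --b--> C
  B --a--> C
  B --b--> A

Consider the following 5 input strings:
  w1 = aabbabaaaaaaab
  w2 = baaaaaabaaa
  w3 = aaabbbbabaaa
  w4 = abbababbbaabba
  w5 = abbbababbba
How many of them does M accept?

w1: C → C → C → B → A → C → B → C → C → C → C → C → C → C → B  → end B, rejected
w2: C → B → C → C → C → C → C → C → B → C → C → C  → end C, accepted
w3: C → C → C → C → B → A → D → A → C → B → C → C → C  → end C, accepted
w4: C → C → B → A → C → B → C → B → A → D → D → D → A → D → D  → end D, accepted
w5: C → C → B → A → D → D → A → C → B → A → D → D  → end D, accepted

4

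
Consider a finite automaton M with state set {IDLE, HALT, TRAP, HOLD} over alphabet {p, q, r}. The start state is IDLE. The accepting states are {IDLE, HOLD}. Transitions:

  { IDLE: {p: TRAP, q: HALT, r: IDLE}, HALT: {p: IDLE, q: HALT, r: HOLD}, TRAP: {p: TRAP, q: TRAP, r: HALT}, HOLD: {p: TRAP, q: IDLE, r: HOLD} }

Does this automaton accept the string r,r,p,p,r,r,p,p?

No

IDLE → IDLE → IDLE → TRAP → TRAP → HALT → HOLD → TRAP → TRAP
End state TRAP is not accepting.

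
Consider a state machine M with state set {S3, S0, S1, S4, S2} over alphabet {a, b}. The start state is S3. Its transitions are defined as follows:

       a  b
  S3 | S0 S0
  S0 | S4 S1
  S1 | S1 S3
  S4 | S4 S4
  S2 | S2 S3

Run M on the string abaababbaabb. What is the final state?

Trace: S3 -a-> S0 -b-> S1 -a-> S1 -a-> S1 -b-> S3 -a-> S0 -b-> S1 -b-> S3 -a-> S0 -a-> S4 -b-> S4 -b-> S4

S4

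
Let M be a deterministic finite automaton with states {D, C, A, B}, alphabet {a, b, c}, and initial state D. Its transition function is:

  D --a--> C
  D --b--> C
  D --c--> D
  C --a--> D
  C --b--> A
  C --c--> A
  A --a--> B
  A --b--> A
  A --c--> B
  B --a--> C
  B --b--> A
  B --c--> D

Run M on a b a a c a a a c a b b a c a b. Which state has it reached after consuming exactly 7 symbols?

Trace: D -a-> C -b-> A -a-> B -a-> C -c-> A -a-> B -a-> C
After 7 symbols: C.

C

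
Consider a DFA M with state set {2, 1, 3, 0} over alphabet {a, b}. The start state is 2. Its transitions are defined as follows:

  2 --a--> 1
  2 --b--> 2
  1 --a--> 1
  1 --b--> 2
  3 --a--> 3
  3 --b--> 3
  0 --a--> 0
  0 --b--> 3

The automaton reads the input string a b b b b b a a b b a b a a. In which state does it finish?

2 → 1 → 2 → 2 → 2 → 2 → 2 → 1 → 1 → 2 → 2 → 1 → 2 → 1 → 1

1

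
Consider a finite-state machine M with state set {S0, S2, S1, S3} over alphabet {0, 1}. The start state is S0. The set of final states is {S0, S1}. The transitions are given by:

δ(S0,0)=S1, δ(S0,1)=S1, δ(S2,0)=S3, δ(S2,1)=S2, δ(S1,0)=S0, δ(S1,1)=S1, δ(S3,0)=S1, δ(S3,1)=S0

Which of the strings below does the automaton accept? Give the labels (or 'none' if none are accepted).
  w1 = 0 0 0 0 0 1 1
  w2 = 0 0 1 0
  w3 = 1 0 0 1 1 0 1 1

w1, w2, w3

w1: S0 → S1 → S0 → S1 → S0 → S1 → S1 → S1  → end S1, accepted
w2: S0 → S1 → S0 → S1 → S0  → end S0, accepted
w3: S0 → S1 → S0 → S1 → S1 → S1 → S0 → S1 → S1  → end S1, accepted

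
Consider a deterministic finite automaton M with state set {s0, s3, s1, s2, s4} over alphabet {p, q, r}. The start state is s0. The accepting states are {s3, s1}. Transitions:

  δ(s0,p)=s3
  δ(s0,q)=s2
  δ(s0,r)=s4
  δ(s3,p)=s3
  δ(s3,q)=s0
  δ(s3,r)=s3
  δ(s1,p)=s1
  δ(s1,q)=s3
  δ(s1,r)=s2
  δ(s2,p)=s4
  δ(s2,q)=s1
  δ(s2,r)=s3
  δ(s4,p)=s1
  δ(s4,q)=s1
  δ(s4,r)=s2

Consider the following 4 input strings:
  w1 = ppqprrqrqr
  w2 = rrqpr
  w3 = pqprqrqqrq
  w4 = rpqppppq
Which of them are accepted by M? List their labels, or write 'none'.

w1: Trace: s0 -p-> s3 -p-> s3 -q-> s0 -p-> s3 -r-> s3 -r-> s3 -q-> s0 -r-> s4 -q-> s1 -r-> s2  → end s2, rejected
w2: Trace: s0 -r-> s4 -r-> s2 -q-> s1 -p-> s1 -r-> s2  → end s2, rejected
w3: Trace: s0 -p-> s3 -q-> s0 -p-> s3 -r-> s3 -q-> s0 -r-> s4 -q-> s1 -q-> s3 -r-> s3 -q-> s0  → end s0, rejected
w4: Trace: s0 -r-> s4 -p-> s1 -q-> s3 -p-> s3 -p-> s3 -p-> s3 -p-> s3 -q-> s0  → end s0, rejected

none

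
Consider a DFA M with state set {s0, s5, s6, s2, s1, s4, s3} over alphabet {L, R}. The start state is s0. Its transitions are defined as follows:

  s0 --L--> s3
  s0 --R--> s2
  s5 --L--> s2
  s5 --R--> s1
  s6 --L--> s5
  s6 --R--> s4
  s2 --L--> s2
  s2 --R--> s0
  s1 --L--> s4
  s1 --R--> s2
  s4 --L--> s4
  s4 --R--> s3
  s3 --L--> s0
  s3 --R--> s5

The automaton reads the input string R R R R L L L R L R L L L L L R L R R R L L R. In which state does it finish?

s0 → s2 → s0 → s2 → s0 → s3 → s0 → s3 → s5 → s2 → s0 → s3 → s0 → s3 → s0 → s3 → s5 → s2 → s0 → s2 → s0 → s3 → s0 → s2

s2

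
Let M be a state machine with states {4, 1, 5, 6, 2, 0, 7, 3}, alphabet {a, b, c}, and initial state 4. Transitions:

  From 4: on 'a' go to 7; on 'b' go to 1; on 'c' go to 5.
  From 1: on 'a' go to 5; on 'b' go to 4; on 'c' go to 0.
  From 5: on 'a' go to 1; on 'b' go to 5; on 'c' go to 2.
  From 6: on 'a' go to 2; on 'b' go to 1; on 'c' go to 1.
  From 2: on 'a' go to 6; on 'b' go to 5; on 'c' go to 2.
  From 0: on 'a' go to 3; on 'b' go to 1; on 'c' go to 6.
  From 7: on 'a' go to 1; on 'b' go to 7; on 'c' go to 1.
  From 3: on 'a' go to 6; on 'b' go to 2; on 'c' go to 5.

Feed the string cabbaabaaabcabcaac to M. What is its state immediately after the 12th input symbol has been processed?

2

Trace: 4 -c-> 5 -a-> 1 -b-> 4 -b-> 1 -a-> 5 -a-> 1 -b-> 4 -a-> 7 -a-> 1 -a-> 5 -b-> 5 -c-> 2
After 12 symbols: 2.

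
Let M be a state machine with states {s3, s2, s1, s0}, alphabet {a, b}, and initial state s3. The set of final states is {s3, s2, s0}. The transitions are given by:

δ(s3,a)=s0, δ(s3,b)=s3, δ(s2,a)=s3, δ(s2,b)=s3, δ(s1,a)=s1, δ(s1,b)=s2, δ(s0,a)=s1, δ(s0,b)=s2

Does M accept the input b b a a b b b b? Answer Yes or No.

Trace: s3 -b-> s3 -b-> s3 -a-> s0 -a-> s1 -b-> s2 -b-> s3 -b-> s3 -b-> s3
End state s3 is accepting.

Yes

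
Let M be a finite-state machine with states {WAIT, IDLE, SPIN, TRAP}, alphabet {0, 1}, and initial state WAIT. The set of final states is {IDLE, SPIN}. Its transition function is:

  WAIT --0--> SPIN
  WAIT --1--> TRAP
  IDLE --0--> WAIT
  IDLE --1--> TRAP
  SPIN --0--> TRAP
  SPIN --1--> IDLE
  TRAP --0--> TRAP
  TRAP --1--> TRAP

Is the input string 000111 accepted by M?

No

WAIT → SPIN → TRAP → TRAP → TRAP → TRAP → TRAP
End state TRAP is not accepting.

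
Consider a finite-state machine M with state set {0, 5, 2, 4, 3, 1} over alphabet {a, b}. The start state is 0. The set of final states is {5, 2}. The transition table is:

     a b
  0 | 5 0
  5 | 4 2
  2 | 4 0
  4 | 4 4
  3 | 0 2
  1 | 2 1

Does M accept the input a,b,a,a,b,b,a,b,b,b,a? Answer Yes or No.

Trace: 0 -a-> 5 -b-> 2 -a-> 4 -a-> 4 -b-> 4 -b-> 4 -a-> 4 -b-> 4 -b-> 4 -b-> 4 -a-> 4
End state 4 is not accepting.

No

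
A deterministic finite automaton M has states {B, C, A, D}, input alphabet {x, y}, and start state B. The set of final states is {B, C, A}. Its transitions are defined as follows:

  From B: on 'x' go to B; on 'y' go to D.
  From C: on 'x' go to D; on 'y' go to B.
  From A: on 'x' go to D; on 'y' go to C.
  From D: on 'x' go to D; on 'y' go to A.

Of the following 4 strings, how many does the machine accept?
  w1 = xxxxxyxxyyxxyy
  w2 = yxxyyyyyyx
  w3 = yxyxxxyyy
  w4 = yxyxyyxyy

w1:
  start at B
  read 'x': B → B
  read 'x': B → B
  read 'x': B → B
  read 'x': B → B
  read 'x': B → B
  read 'y': B → D
  read 'x': D → D
  read 'x': D → D
  read 'y': D → A
  read 'y': A → C
  read 'x': C → D
  read 'x': D → D
  read 'y': D → A
  read 'y': A → C
  end C, accepted
w2:
  start at B
  read 'y': B → D
  read 'x': D → D
  read 'x': D → D
  read 'y': D → A
  read 'y': A → C
  read 'y': C → B
  read 'y': B → D
  read 'y': D → A
  read 'y': A → C
  read 'x': C → D
  end D, rejected
w3:
  start at B
  read 'y': B → D
  read 'x': D → D
  read 'y': D → A
  read 'x': A → D
  read 'x': D → D
  read 'x': D → D
  read 'y': D → A
  read 'y': A → C
  read 'y': C → B
  end B, accepted
w4:
  start at B
  read 'y': B → D
  read 'x': D → D
  read 'y': D → A
  read 'x': A → D
  read 'y': D → A
  read 'y': A → C
  read 'x': C → D
  read 'y': D → A
  read 'y': A → C
  end C, accepted

3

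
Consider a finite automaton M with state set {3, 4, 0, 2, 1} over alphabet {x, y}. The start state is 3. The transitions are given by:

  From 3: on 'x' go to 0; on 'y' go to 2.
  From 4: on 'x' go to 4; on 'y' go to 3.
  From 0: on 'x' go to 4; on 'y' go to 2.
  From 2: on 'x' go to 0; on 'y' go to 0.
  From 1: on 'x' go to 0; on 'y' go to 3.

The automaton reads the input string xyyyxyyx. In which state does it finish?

4

start at 3
read 'x': 3 → 0
read 'y': 0 → 2
read 'y': 2 → 0
read 'y': 0 → 2
read 'x': 2 → 0
read 'y': 0 → 2
read 'y': 2 → 0
read 'x': 0 → 4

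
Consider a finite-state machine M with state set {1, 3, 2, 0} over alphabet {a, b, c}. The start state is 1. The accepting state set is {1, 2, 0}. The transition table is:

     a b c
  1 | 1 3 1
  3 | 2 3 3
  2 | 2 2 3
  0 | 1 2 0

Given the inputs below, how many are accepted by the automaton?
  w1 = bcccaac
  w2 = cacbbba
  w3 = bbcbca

2

w1: 1 → 3 → 3 → 3 → 3 → 2 → 2 → 3  → end 3, rejected
w2: 1 → 1 → 1 → 1 → 3 → 3 → 3 → 2  → end 2, accepted
w3: 1 → 3 → 3 → 3 → 3 → 3 → 2  → end 2, accepted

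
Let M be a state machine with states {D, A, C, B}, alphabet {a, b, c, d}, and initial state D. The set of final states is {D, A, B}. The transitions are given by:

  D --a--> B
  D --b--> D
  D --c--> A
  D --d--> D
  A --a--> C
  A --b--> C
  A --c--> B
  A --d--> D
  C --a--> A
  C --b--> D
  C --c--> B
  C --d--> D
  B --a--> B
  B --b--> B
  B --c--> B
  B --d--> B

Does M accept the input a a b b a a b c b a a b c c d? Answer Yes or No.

start at D
read 'a': D → B
read 'a': B → B
read 'b': B → B
read 'b': B → B
read 'a': B → B
read 'a': B → B
read 'b': B → B
read 'c': B → B
read 'b': B → B
read 'a': B → B
read 'a': B → B
read 'b': B → B
read 'c': B → B
read 'c': B → B
read 'd': B → B
End state B is accepting.

Yes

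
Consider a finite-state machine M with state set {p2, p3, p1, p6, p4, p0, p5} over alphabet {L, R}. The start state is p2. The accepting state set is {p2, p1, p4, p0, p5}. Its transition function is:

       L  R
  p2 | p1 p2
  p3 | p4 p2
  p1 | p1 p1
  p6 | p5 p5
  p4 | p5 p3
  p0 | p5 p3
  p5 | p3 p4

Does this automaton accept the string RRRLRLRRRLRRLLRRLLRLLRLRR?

Trace: p2 -R-> p2 -R-> p2 -R-> p2 -L-> p1 -R-> p1 -L-> p1 -R-> p1 -R-> p1 -R-> p1 -L-> p1 -R-> p1 -R-> p1 -L-> p1 -L-> p1 -R-> p1 -R-> p1 -L-> p1 -L-> p1 -R-> p1 -L-> p1 -L-> p1 -R-> p1 -L-> p1 -R-> p1 -R-> p1
End state p1 is accepting.

Yes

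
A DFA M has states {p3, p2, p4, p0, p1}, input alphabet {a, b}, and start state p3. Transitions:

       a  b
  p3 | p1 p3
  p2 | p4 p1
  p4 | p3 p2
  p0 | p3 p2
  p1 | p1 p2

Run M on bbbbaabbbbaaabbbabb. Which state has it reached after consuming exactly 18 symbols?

p2

start at p3
read 'b': p3 → p3
read 'b': p3 → p3
read 'b': p3 → p3
read 'b': p3 → p3
read 'a': p3 → p1
read 'a': p1 → p1
read 'b': p1 → p2
read 'b': p2 → p1
read 'b': p1 → p2
read 'b': p2 → p1
read 'a': p1 → p1
read 'a': p1 → p1
read 'a': p1 → p1
read 'b': p1 → p2
read 'b': p2 → p1
read 'b': p1 → p2
read 'a': p2 → p4
read 'b': p4 → p2
After 18 symbols: p2.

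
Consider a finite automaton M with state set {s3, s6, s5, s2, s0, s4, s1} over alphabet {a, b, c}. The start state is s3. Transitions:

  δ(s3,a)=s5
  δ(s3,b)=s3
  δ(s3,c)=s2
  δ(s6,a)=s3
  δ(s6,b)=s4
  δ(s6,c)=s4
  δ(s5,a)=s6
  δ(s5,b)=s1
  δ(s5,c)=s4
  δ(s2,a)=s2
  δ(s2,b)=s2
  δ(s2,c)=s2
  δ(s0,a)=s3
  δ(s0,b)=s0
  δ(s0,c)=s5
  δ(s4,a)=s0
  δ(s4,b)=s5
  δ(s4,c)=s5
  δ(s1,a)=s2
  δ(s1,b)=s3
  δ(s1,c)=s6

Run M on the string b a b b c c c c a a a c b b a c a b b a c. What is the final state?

s2

Trace: s3 -b-> s3 -a-> s5 -b-> s1 -b-> s3 -c-> s2 -c-> s2 -c-> s2 -c-> s2 -a-> s2 -a-> s2 -a-> s2 -c-> s2 -b-> s2 -b-> s2 -a-> s2 -c-> s2 -a-> s2 -b-> s2 -b-> s2 -a-> s2 -c-> s2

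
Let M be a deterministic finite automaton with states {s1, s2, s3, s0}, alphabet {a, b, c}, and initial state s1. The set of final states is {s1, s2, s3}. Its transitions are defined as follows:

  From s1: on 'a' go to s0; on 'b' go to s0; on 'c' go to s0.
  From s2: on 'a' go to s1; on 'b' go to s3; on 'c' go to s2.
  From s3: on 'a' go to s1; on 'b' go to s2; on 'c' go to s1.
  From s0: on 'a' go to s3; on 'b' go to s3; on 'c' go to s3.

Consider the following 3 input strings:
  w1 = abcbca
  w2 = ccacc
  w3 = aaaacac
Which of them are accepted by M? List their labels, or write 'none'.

w1, w2

w1: s1 → s0 → s3 → s1 → s0 → s3 → s1  → end s1, accepted
w2: s1 → s0 → s3 → s1 → s0 → s3  → end s3, accepted
w3: s1 → s0 → s3 → s1 → s0 → s3 → s1 → s0  → end s0, rejected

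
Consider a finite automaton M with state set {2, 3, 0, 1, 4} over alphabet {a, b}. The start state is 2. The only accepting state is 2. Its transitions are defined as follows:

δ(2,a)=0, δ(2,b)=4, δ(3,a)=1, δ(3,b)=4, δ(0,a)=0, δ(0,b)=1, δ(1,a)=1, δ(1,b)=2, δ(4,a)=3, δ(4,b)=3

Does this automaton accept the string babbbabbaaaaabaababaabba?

No

Trace: 2 -b-> 4 -a-> 3 -b-> 4 -b-> 3 -b-> 4 -a-> 3 -b-> 4 -b-> 3 -a-> 1 -a-> 1 -a-> 1 -a-> 1 -a-> 1 -b-> 2 -a-> 0 -a-> 0 -b-> 1 -a-> 1 -b-> 2 -a-> 0 -a-> 0 -b-> 1 -b-> 2 -a-> 0
End state 0 is not accepting.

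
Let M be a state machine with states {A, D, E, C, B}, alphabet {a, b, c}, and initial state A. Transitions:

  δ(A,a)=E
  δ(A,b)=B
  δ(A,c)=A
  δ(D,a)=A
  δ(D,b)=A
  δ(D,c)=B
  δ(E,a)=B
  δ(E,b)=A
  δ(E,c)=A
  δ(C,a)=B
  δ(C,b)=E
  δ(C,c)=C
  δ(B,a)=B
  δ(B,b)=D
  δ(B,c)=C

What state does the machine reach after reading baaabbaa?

B

A → B → B → B → B → D → A → E → B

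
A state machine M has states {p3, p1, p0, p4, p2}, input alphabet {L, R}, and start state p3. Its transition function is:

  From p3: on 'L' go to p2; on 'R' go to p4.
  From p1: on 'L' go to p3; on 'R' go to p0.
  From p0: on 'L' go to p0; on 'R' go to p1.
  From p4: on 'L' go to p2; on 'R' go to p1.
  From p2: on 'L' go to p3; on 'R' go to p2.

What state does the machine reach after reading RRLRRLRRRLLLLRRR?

Trace: p3 -R-> p4 -R-> p1 -L-> p3 -R-> p4 -R-> p1 -L-> p3 -R-> p4 -R-> p1 -R-> p0 -L-> p0 -L-> p0 -L-> p0 -L-> p0 -R-> p1 -R-> p0 -R-> p1

p1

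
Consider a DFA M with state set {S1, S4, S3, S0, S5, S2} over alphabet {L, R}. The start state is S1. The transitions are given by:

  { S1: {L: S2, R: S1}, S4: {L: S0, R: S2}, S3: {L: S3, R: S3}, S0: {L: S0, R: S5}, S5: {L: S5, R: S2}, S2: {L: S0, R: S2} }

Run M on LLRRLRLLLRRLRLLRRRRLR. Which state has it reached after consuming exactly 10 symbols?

start at S1
read 'L': S1 → S2
read 'L': S2 → S0
read 'R': S0 → S5
read 'R': S5 → S2
read 'L': S2 → S0
read 'R': S0 → S5
read 'L': S5 → S5
read 'L': S5 → S5
read 'L': S5 → S5
read 'R': S5 → S2
After 10 symbols: S2.

S2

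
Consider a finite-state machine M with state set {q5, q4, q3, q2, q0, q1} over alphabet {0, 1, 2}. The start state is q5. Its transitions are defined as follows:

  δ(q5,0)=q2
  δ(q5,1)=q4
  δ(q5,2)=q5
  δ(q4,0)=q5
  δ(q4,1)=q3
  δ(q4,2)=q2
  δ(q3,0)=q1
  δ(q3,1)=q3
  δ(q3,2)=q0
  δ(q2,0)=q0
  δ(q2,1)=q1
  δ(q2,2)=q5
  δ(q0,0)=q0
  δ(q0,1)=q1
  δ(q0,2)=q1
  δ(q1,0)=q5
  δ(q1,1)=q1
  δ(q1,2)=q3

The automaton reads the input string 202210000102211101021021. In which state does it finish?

Trace: q5 -2-> q5 -0-> q2 -2-> q5 -2-> q5 -1-> q4 -0-> q5 -0-> q2 -0-> q0 -0-> q0 -1-> q1 -0-> q5 -2-> q5 -2-> q5 -1-> q4 -1-> q3 -1-> q3 -0-> q1 -1-> q1 -0-> q5 -2-> q5 -1-> q4 -0-> q5 -2-> q5 -1-> q4

q4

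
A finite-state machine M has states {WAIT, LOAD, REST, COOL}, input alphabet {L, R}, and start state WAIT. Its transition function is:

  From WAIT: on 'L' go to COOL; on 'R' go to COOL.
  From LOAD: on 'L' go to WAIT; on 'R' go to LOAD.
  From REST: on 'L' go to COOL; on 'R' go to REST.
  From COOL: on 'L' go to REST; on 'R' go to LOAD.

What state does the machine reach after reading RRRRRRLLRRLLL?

REST

start at WAIT
read 'R': WAIT → COOL
read 'R': COOL → LOAD
read 'R': LOAD → LOAD
read 'R': LOAD → LOAD
read 'R': LOAD → LOAD
read 'R': LOAD → LOAD
read 'L': LOAD → WAIT
read 'L': WAIT → COOL
read 'R': COOL → LOAD
read 'R': LOAD → LOAD
read 'L': LOAD → WAIT
read 'L': WAIT → COOL
read 'L': COOL → REST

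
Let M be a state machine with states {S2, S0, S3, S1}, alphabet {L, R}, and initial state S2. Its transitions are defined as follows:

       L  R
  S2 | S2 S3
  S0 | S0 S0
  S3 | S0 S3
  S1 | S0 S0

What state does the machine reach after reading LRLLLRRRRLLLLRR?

start at S2
read 'L': S2 → S2
read 'R': S2 → S3
read 'L': S3 → S0
read 'L': S0 → S0
read 'L': S0 → S0
read 'R': S0 → S0
read 'R': S0 → S0
read 'R': S0 → S0
read 'R': S0 → S0
read 'L': S0 → S0
read 'L': S0 → S0
read 'L': S0 → S0
read 'L': S0 → S0
read 'R': S0 → S0
read 'R': S0 → S0

S0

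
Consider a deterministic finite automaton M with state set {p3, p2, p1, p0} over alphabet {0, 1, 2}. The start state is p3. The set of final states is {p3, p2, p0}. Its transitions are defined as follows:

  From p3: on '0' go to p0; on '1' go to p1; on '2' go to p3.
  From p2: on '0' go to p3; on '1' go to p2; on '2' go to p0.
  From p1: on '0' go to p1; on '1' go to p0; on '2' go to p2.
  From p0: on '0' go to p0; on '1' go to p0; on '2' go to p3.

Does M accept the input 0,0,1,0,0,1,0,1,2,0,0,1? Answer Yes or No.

Yes

start at p3
read '0': p3 → p0
read '0': p0 → p0
read '1': p0 → p0
read '0': p0 → p0
read '0': p0 → p0
read '1': p0 → p0
read '0': p0 → p0
read '1': p0 → p0
read '2': p0 → p3
read '0': p3 → p0
read '0': p0 → p0
read '1': p0 → p0
End state p0 is accepting.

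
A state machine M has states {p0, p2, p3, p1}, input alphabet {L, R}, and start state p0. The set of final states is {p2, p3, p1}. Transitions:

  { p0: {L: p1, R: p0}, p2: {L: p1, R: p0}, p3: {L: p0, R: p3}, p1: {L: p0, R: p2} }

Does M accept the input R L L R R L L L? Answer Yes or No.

start at p0
read 'R': p0 → p0
read 'L': p0 → p1
read 'L': p1 → p0
read 'R': p0 → p0
read 'R': p0 → p0
read 'L': p0 → p1
read 'L': p1 → p0
read 'L': p0 → p1
End state p1 is accepting.

Yes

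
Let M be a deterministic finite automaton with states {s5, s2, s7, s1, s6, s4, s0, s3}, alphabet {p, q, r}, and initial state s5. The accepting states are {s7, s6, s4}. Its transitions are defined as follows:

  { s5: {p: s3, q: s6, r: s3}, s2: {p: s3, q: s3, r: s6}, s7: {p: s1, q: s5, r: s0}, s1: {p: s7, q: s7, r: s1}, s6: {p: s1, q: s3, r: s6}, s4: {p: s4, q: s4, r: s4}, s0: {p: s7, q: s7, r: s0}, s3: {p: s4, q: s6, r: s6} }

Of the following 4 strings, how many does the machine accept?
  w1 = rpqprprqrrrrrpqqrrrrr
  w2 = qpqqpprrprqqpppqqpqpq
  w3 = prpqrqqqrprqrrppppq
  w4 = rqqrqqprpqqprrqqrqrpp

w1: Trace: s5 -r-> s3 -p-> s4 -q-> s4 -p-> s4 -r-> s4 -p-> s4 -r-> s4 -q-> s4 -r-> s4 -r-> s4 -r-> s4 -r-> s4 -r-> s4 -p-> s4 -q-> s4 -q-> s4 -r-> s4 -r-> s4 -r-> s4 -r-> s4 -r-> s4  → end s4, accepted
w2: Trace: s5 -q-> s6 -p-> s1 -q-> s7 -q-> s5 -p-> s3 -p-> s4 -r-> s4 -r-> s4 -p-> s4 -r-> s4 -q-> s4 -q-> s4 -p-> s4 -p-> s4 -p-> s4 -q-> s4 -q-> s4 -p-> s4 -q-> s4 -p-> s4 -q-> s4  → end s4, accepted
w3: Trace: s5 -p-> s3 -r-> s6 -p-> s1 -q-> s7 -r-> s0 -q-> s7 -q-> s5 -q-> s6 -r-> s6 -p-> s1 -r-> s1 -q-> s7 -r-> s0 -r-> s0 -p-> s7 -p-> s1 -p-> s7 -p-> s1 -q-> s7  → end s7, accepted
w4: Trace: s5 -r-> s3 -q-> s6 -q-> s3 -r-> s6 -q-> s3 -q-> s6 -p-> s1 -r-> s1 -p-> s7 -q-> s5 -q-> s6 -p-> s1 -r-> s1 -r-> s1 -q-> s7 -q-> s5 -r-> s3 -q-> s6 -r-> s6 -p-> s1 -p-> s7  → end s7, accepted

4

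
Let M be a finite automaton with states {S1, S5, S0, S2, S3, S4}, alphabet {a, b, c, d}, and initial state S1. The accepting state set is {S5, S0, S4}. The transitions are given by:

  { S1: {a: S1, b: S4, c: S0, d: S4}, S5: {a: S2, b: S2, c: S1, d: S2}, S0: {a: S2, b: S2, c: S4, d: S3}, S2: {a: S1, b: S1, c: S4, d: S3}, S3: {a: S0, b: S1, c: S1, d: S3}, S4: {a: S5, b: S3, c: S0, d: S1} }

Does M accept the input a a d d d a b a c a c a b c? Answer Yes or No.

Yes

Trace: S1 -a-> S1 -a-> S1 -d-> S4 -d-> S1 -d-> S4 -a-> S5 -b-> S2 -a-> S1 -c-> S0 -a-> S2 -c-> S4 -a-> S5 -b-> S2 -c-> S4
End state S4 is accepting.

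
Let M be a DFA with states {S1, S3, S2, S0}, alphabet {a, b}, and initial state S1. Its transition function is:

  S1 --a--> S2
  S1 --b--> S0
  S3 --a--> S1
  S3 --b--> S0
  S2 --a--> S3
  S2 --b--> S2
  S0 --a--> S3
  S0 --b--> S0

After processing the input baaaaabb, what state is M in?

S0

start at S1
read 'b': S1 → S0
read 'a': S0 → S3
read 'a': S3 → S1
read 'a': S1 → S2
read 'a': S2 → S3
read 'a': S3 → S1
read 'b': S1 → S0
read 'b': S0 → S0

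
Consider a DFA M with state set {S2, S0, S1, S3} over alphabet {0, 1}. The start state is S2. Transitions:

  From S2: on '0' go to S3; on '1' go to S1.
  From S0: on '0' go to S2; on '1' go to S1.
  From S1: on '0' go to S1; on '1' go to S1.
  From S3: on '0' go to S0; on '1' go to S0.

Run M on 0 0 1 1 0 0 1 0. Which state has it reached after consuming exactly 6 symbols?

start at S2
read '0': S2 → S3
read '0': S3 → S0
read '1': S0 → S1
read '1': S1 → S1
read '0': S1 → S1
read '0': S1 → S1
After 6 symbols: S1.

S1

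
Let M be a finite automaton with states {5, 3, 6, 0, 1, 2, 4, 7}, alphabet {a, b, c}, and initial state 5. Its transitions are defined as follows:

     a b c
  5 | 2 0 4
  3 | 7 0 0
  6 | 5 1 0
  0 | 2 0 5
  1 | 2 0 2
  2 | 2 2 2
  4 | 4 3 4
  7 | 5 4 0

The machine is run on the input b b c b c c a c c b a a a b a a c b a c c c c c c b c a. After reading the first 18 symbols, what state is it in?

2

Trace: 5 -b-> 0 -b-> 0 -c-> 5 -b-> 0 -c-> 5 -c-> 4 -a-> 4 -c-> 4 -c-> 4 -b-> 3 -a-> 7 -a-> 5 -a-> 2 -b-> 2 -a-> 2 -a-> 2 -c-> 2 -b-> 2
After 18 symbols: 2.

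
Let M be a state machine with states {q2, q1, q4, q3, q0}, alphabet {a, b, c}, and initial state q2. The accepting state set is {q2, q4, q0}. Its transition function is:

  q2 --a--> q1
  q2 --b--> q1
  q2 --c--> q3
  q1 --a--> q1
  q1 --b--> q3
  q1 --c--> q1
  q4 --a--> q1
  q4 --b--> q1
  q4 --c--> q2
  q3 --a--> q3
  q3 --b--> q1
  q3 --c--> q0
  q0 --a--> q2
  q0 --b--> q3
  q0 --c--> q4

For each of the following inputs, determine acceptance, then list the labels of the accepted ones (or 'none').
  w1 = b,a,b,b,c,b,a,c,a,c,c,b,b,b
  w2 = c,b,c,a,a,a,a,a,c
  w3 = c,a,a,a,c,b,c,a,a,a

none

w1: q2 → q1 → q1 → q3 → q1 → q1 → q3 → q3 → q0 → q2 → q3 → q0 → q3 → q1 → q3  → end q3, rejected
w2: q2 → q3 → q1 → q1 → q1 → q1 → q1 → q1 → q1 → q1  → end q1, rejected
w3: q2 → q3 → q3 → q3 → q3 → q0 → q3 → q0 → q2 → q1 → q1  → end q1, rejected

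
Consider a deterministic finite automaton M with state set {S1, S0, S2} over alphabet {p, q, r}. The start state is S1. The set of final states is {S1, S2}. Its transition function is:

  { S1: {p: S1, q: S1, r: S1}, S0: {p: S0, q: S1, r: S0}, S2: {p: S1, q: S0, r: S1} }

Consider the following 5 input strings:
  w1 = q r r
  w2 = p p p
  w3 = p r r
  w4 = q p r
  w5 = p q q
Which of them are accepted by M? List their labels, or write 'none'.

w1, w2, w3, w4, w5

w1:
  start at S1
  read 'q': S1 → S1
  read 'r': S1 → S1
  read 'r': S1 → S1
  end S1, accepted
w2:
  start at S1
  read 'p': S1 → S1
  read 'p': S1 → S1
  read 'p': S1 → S1
  end S1, accepted
w3:
  start at S1
  read 'p': S1 → S1
  read 'r': S1 → S1
  read 'r': S1 → S1
  end S1, accepted
w4:
  start at S1
  read 'q': S1 → S1
  read 'p': S1 → S1
  read 'r': S1 → S1
  end S1, accepted
w5:
  start at S1
  read 'p': S1 → S1
  read 'q': S1 → S1
  read 'q': S1 → S1
  end S1, accepted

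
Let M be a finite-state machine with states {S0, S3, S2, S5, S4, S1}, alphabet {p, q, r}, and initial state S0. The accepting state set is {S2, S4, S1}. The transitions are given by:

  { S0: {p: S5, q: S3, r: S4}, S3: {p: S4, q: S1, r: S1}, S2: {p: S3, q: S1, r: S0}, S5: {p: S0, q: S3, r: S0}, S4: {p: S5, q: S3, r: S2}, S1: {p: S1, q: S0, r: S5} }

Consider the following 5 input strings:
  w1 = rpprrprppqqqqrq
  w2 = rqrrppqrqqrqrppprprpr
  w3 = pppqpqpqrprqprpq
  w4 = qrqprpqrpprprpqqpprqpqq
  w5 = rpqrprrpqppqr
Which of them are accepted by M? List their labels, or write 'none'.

w1: Trace: S0 -r-> S4 -p-> S5 -p-> S0 -r-> S4 -r-> S2 -p-> S3 -r-> S1 -p-> S1 -p-> S1 -q-> S0 -q-> S3 -q-> S1 -q-> S0 -r-> S4 -q-> S3  → end S3, rejected
w2: Trace: S0 -r-> S4 -q-> S3 -r-> S1 -r-> S5 -p-> S0 -p-> S5 -q-> S3 -r-> S1 -q-> S0 -q-> S3 -r-> S1 -q-> S0 -r-> S4 -p-> S5 -p-> S0 -p-> S5 -r-> S0 -p-> S5 -r-> S0 -p-> S5 -r-> S0  → end S0, rejected
w3: Trace: S0 -p-> S5 -p-> S0 -p-> S5 -q-> S3 -p-> S4 -q-> S3 -p-> S4 -q-> S3 -r-> S1 -p-> S1 -r-> S5 -q-> S3 -p-> S4 -r-> S2 -p-> S3 -q-> S1  → end S1, accepted
w4: Trace: S0 -q-> S3 -r-> S1 -q-> S0 -p-> S5 -r-> S0 -p-> S5 -q-> S3 -r-> S1 -p-> S1 -p-> S1 -r-> S5 -p-> S0 -r-> S4 -p-> S5 -q-> S3 -q-> S1 -p-> S1 -p-> S1 -r-> S5 -q-> S3 -p-> S4 -q-> S3 -q-> S1  → end S1, accepted
w5: Trace: S0 -r-> S4 -p-> S5 -q-> S3 -r-> S1 -p-> S1 -r-> S5 -r-> S0 -p-> S5 -q-> S3 -p-> S4 -p-> S5 -q-> S3 -r-> S1  → end S1, accepted

w3, w4, w5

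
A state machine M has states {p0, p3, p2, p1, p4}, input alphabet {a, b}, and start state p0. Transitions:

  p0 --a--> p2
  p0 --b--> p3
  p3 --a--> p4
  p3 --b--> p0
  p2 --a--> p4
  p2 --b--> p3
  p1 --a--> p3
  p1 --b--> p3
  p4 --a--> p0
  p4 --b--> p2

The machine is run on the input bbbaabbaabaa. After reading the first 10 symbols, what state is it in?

p2

Trace: p0 -b-> p3 -b-> p0 -b-> p3 -a-> p4 -a-> p0 -b-> p3 -b-> p0 -a-> p2 -a-> p4 -b-> p2
After 10 symbols: p2.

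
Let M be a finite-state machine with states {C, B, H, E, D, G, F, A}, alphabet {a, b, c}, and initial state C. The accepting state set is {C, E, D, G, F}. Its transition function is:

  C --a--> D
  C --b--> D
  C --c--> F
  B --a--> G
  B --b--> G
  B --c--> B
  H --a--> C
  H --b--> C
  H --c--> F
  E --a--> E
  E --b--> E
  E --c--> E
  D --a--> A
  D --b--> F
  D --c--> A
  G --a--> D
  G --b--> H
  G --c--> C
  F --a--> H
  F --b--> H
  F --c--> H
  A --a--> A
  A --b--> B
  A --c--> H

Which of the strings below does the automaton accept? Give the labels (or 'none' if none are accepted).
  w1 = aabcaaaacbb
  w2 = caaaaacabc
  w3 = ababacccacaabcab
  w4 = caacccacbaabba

w1: Trace: C -a-> D -a-> A -b-> B -c-> B -a-> G -a-> D -a-> A -a-> A -c-> H -b-> C -b-> D  → end D, accepted
w2: Trace: C -c-> F -a-> H -a-> C -a-> D -a-> A -a-> A -c-> H -a-> C -b-> D -c-> A  → end A, rejected
w3: Trace: C -a-> D -b-> F -a-> H -b-> C -a-> D -c-> A -c-> H -c-> F -a-> H -c-> F -a-> H -a-> C -b-> D -c-> A -a-> A -b-> B  → end B, rejected
w4: Trace: C -c-> F -a-> H -a-> C -c-> F -c-> H -c-> F -a-> H -c-> F -b-> H -a-> C -a-> D -b-> F -b-> H -a-> C  → end C, accepted

w1, w4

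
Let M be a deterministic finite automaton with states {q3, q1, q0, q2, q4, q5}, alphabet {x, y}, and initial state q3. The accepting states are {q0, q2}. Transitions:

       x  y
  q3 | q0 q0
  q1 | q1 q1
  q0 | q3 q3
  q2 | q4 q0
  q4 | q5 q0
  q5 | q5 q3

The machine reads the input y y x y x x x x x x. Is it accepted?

No

q3 → q0 → q3 → q0 → q3 → q0 → q3 → q0 → q3 → q0 → q3
End state q3 is not accepting.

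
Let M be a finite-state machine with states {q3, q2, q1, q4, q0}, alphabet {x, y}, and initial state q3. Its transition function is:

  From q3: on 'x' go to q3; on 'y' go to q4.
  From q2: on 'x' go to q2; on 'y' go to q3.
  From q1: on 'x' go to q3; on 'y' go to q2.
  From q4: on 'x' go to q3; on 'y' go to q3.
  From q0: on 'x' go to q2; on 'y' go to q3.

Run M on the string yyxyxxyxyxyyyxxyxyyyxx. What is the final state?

q3

q3 → q4 → q3 → q3 → q4 → q3 → q3 → q4 → q3 → q4 → q3 → q4 → q3 → q4 → q3 → q3 → q4 → q3 → q4 → q3 → q4 → q3 → q3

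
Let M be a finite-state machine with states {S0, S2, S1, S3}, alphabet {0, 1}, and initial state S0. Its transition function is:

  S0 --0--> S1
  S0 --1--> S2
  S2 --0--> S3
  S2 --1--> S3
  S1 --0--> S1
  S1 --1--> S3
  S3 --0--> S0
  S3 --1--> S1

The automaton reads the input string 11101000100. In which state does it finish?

S1

S0 → S2 → S3 → S1 → S1 → S3 → S0 → S1 → S1 → S3 → S0 → S1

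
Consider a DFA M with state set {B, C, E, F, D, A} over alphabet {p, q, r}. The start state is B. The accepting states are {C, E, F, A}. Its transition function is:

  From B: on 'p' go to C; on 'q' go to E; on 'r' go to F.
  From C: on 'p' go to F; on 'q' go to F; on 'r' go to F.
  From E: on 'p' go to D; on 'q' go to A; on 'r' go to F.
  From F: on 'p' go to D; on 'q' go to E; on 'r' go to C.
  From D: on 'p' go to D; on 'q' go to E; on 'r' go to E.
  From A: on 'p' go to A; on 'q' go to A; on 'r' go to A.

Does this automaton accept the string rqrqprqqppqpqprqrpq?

Yes

Trace: B -r-> F -q-> E -r-> F -q-> E -p-> D -r-> E -q-> A -q-> A -p-> A -p-> A -q-> A -p-> A -q-> A -p-> A -r-> A -q-> A -r-> A -p-> A -q-> A
End state A is accepting.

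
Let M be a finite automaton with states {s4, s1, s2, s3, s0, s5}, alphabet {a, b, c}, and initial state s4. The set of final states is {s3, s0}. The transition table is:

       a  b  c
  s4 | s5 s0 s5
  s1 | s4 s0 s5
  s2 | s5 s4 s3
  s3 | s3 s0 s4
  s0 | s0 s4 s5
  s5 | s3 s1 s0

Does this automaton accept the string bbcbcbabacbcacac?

s4 → s0 → s4 → s5 → s1 → s5 → s1 → s4 → s0 → s0 → s5 → s1 → s5 → s3 → s4 → s5 → s0
End state s0 is accepting.

Yes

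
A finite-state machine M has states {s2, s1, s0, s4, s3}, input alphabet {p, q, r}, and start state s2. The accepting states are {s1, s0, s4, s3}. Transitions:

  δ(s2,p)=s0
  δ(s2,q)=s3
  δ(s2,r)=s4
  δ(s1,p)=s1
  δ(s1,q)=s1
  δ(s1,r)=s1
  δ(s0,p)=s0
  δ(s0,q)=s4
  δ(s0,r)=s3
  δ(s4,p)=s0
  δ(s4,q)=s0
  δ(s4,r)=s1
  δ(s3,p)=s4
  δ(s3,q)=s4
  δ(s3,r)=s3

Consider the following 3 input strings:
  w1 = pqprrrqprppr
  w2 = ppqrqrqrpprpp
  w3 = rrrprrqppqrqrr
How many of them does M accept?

w1:
  start at s2
  read 'p': s2 → s0
  read 'q': s0 → s4
  read 'p': s4 → s0
  read 'r': s0 → s3
  read 'r': s3 → s3
  read 'r': s3 → s3
  read 'q': s3 → s4
  read 'p': s4 → s0
  read 'r': s0 → s3
  read 'p': s3 → s4
  read 'p': s4 → s0
  read 'r': s0 → s3
  end s3, accepted
w2:
  start at s2
  read 'p': s2 → s0
  read 'p': s0 → s0
  read 'q': s0 → s4
  read 'r': s4 → s1
  read 'q': s1 → s1
  read 'r': s1 → s1
  read 'q': s1 → s1
  read 'r': s1 → s1
  read 'p': s1 → s1
  read 'p': s1 → s1
  read 'r': s1 → s1
  read 'p': s1 → s1
  read 'p': s1 → s1
  end s1, accepted
w3:
  start at s2
  read 'r': s2 → s4
  read 'r': s4 → s1
  read 'r': s1 → s1
  read 'p': s1 → s1
  read 'r': s1 → s1
  read 'r': s1 → s1
  read 'q': s1 → s1
  read 'p': s1 → s1
  read 'p': s1 → s1
  read 'q': s1 → s1
  read 'r': s1 → s1
  read 'q': s1 → s1
  read 'r': s1 → s1
  read 'r': s1 → s1
  end s1, accepted

3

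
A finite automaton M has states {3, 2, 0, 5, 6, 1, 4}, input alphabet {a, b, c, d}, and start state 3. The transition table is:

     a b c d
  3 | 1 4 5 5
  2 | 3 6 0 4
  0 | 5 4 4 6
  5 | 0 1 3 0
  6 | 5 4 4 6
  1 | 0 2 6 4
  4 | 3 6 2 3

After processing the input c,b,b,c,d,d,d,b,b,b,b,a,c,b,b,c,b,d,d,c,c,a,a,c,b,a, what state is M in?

3

start at 3
read 'c': 3 → 5
read 'b': 5 → 1
read 'b': 1 → 2
read 'c': 2 → 0
read 'd': 0 → 6
read 'd': 6 → 6
read 'd': 6 → 6
read 'b': 6 → 4
read 'b': 4 → 6
read 'b': 6 → 4
read 'b': 4 → 6
read 'a': 6 → 5
read 'c': 5 → 3
read 'b': 3 → 4
read 'b': 4 → 6
read 'c': 6 → 4
read 'b': 4 → 6
read 'd': 6 → 6
read 'd': 6 → 6
read 'c': 6 → 4
read 'c': 4 → 2
read 'a': 2 → 3
read 'a': 3 → 1
read 'c': 1 → 6
read 'b': 6 → 4
read 'a': 4 → 3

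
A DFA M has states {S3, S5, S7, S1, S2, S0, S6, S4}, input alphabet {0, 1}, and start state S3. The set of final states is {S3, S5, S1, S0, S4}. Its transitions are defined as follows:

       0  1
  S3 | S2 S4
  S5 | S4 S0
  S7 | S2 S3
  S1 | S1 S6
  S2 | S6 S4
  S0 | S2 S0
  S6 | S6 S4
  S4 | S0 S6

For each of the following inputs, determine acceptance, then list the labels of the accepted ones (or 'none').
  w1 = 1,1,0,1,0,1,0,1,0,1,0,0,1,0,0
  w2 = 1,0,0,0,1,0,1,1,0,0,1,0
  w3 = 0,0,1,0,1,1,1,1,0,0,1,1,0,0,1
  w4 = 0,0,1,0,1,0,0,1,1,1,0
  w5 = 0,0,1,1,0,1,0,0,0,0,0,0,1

w1: S3 → S4 → S6 → S6 → S4 → S0 → S0 → S2 → S4 → S0 → S0 → S2 → S6 → S4 → S0 → S2  → end S2, rejected
w2: S3 → S4 → S0 → S2 → S6 → S4 → S0 → S0 → S0 → S2 → S6 → S4 → S0  → end S0, accepted
w3: S3 → S2 → S6 → S4 → S0 → S0 → S0 → S0 → S0 → S2 → S6 → S4 → S6 → S6 → S6 → S4  → end S4, accepted
w4: S3 → S2 → S6 → S4 → S0 → S0 → S2 → S6 → S4 → S6 → S4 → S0  → end S0, accepted
w5: S3 → S2 → S6 → S4 → S6 → S6 → S4 → S0 → S2 → S6 → S6 → S6 → S6 → S4  → end S4, accepted

w2, w3, w4, w5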